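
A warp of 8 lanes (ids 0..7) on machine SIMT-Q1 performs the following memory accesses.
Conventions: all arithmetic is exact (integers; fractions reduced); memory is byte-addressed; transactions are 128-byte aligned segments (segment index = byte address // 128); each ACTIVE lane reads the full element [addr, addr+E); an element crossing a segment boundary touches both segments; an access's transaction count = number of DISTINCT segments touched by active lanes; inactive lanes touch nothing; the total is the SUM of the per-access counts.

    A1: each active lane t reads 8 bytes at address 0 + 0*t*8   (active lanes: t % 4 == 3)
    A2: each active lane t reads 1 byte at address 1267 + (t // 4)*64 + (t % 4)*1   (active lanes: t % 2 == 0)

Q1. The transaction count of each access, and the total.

A1: 1 transaction
A2: 2 transactions

Answer: 1,2; total 3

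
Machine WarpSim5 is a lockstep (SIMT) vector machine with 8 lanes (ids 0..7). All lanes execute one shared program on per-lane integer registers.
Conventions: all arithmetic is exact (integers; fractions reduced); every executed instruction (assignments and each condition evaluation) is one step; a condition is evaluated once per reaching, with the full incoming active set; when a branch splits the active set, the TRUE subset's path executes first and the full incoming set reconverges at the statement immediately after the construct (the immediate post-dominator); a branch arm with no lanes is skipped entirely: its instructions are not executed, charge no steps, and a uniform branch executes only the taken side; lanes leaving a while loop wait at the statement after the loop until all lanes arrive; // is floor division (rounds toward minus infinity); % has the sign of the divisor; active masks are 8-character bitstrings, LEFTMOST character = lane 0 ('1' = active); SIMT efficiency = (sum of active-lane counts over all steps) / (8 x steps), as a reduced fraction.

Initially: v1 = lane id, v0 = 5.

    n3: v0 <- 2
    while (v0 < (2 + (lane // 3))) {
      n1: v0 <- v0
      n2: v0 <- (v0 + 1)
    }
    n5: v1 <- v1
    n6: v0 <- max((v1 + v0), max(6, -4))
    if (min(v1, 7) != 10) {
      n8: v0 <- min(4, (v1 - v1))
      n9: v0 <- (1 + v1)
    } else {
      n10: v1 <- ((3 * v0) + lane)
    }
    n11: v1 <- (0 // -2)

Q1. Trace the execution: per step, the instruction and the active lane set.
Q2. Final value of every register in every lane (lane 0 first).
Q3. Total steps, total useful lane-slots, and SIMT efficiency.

step 0: v0 <- 2                      11111111
step 1: eval (v0 < (2 + (lane // 3))) 11111111
step 2: v0 <- v0                     00011111
step 3: v0 <- (v0 + 1)               00011111
step 4: eval (v0 < (2 + (lane // 3))) 00011111
step 5: v0 <- v0                     00000011
step 6: v0 <- (v0 + 1)               00000011
step 7: eval (v0 < (2 + (lane // 3))) 00000011
step 8: v1 <- v1                     11111111
step 9: v0 <- max((v1 + v0), max(6, -4)) 11111111
step 10: eval (min(v1, 7) != 10)      11111111
step 11: v0 <- min(4, (v1 - v1))      11111111
step 12: v0 <- (1 + v1)               11111111
step 13: v1 <- (0 // -2)              11111111

Answer: 14 steps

v1: 0,0,0,0,0,0,0,0
v0: 1,2,3,4,5,6,7,8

steps = 14; useful = 85; efficiency = 85/112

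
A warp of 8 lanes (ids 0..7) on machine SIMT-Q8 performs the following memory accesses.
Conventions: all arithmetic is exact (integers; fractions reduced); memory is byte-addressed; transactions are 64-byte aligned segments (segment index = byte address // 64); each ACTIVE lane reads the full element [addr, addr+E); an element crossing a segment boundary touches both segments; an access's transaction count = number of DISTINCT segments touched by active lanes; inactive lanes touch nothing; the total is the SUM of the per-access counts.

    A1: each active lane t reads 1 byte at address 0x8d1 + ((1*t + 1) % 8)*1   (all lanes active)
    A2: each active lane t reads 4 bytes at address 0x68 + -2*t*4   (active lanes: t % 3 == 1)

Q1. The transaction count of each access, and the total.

A1: 1 transaction
A2: 2 transactions

Answer: 1,2; total 3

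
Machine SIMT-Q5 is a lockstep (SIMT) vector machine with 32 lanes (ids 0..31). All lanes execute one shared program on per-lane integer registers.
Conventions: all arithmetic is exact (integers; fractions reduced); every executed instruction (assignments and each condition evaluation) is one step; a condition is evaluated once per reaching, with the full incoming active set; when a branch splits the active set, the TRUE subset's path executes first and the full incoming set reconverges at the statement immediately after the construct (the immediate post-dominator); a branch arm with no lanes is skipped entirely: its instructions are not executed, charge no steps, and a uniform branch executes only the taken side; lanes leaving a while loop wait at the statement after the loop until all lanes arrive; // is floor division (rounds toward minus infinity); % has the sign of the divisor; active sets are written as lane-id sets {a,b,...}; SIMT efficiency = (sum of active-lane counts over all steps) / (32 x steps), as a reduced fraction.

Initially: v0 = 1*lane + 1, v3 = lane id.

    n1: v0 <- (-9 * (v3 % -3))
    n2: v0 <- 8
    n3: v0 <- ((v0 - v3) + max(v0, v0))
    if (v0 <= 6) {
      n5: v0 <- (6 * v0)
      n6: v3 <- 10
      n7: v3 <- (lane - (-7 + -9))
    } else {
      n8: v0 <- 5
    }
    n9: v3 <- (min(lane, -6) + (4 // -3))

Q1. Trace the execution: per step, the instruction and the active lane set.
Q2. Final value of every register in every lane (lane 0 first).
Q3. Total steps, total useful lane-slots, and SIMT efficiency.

step 0: v0 <- (-9 * (v3 % -3))       {0,1,2,3,4,5,6,7,8,9,10,11,12,13,14,15,16,17,18,19,20,21,22,23,24,25,26,27,28,29,30,31}
step 1: v0 <- 8                      {0,1,2,3,4,5,6,7,8,9,10,11,12,13,14,15,16,17,18,19,20,21,22,23,24,25,26,27,28,29,30,31}
step 2: v0 <- ((v0 - v3) + max(v0, v0)) {0,1,2,3,4,5,6,7,8,9,10,11,12,13,14,15,16,17,18,19,20,21,22,23,24,25,26,27,28,29,30,31}
step 3: eval (v0 <= 6)               {0,1,2,3,4,5,6,7,8,9,10,11,12,13,14,15,16,17,18,19,20,21,22,23,24,25,26,27,28,29,30,31}
step 4: v0 <- (6 * v0)               {10,11,12,13,14,15,16,17,18,19,20,21,22,23,24,25,26,27,28,29,30,31}
step 5: v3 <- 10                     {10,11,12,13,14,15,16,17,18,19,20,21,22,23,24,25,26,27,28,29,30,31}
step 6: v3 <- (lane - (-7 + -9))     {10,11,12,13,14,15,16,17,18,19,20,21,22,23,24,25,26,27,28,29,30,31}
step 7: v0 <- 5                      {0,1,2,3,4,5,6,7,8,9}
step 8: v3 <- (min(lane, -6) + (4 // -3)) {0,1,2,3,4,5,6,7,8,9,10,11,12,13,14,15,16,17,18,19,20,21,22,23,24,25,26,27,28,29,30,31}

Answer: 9 steps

v0: 5,5,5,5,5,5,5,5,5,5,36,30,24,18,12,6,0,-6,-12,-18,-24,-30,-36,-42,-48,-54,-60,-66,-72,-78,-84,-90
v3: -8,-8,-8,-8,-8,-8,-8,-8,-8,-8,-8,-8,-8,-8,-8,-8,-8,-8,-8,-8,-8,-8,-8,-8,-8,-8,-8,-8,-8,-8,-8,-8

steps = 9; useful = 236; efficiency = 236/288 = 59/72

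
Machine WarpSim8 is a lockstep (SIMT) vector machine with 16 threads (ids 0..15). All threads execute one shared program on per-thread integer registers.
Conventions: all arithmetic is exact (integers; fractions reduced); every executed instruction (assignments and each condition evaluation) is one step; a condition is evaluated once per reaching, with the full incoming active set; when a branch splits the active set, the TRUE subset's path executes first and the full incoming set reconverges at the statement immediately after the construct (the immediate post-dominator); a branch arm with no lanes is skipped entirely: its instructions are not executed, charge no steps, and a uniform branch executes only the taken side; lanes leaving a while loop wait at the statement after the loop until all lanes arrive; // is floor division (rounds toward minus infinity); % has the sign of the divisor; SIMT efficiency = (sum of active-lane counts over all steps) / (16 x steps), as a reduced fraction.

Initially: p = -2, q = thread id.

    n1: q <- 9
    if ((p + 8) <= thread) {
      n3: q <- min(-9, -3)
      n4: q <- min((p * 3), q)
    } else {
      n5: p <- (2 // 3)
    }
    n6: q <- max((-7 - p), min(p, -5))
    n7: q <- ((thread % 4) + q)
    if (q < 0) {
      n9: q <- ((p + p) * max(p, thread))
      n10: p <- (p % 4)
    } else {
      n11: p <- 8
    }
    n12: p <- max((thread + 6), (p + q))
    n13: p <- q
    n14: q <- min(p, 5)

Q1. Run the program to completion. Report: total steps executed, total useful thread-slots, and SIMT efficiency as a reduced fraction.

Answer: 13 steps, 186 useful, 93/104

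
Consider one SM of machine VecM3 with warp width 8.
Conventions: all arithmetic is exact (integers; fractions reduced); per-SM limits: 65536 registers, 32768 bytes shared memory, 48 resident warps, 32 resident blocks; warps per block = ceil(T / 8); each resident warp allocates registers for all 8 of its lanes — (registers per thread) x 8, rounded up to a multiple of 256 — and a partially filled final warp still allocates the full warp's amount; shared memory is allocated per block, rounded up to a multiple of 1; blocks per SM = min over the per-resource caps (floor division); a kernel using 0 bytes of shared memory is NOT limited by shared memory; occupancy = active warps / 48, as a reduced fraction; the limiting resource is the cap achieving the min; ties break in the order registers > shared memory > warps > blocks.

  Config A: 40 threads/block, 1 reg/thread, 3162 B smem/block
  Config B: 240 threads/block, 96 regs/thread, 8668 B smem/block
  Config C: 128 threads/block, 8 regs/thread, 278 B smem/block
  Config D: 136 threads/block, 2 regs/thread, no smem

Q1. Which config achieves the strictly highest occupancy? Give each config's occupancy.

occupancies: A 15/16, B 5/8, C 1, D 17/24

Answer: C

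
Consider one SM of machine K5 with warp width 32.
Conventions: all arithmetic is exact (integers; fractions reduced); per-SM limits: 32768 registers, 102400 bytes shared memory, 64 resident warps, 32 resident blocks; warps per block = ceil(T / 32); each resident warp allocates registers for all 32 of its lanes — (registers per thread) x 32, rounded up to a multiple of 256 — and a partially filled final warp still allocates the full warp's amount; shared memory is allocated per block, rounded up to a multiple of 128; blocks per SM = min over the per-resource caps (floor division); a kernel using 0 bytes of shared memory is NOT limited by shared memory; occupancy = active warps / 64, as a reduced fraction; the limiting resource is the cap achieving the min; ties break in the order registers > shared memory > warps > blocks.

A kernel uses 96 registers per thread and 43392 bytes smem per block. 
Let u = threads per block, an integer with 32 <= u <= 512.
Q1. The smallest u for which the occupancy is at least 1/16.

Answer: u = 33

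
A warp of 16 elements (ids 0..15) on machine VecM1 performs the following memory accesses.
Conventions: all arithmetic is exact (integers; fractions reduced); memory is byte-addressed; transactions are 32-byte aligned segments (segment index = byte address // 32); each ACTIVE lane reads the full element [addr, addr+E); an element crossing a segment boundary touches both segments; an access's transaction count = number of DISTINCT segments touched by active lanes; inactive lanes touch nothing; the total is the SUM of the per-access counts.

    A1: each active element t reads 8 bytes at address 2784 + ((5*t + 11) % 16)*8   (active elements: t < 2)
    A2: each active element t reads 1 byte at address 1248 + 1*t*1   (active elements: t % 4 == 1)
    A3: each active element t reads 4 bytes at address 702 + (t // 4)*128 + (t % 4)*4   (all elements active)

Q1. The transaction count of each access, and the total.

A1: 2 transactions
A2: 1 transaction
A3: 8 transactions

Answer: 2,1,8; total 11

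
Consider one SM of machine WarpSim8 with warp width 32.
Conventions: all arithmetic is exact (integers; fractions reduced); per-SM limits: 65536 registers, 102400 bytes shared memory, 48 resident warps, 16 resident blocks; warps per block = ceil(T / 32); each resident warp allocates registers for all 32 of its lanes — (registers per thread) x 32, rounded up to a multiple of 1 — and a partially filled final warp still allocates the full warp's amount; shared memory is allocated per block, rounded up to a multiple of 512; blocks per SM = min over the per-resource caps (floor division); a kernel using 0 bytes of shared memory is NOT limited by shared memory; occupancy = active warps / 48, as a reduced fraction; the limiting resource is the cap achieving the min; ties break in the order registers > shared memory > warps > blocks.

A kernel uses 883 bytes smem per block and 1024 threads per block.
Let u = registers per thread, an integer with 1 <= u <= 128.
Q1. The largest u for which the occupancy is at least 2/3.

Answer: u = 64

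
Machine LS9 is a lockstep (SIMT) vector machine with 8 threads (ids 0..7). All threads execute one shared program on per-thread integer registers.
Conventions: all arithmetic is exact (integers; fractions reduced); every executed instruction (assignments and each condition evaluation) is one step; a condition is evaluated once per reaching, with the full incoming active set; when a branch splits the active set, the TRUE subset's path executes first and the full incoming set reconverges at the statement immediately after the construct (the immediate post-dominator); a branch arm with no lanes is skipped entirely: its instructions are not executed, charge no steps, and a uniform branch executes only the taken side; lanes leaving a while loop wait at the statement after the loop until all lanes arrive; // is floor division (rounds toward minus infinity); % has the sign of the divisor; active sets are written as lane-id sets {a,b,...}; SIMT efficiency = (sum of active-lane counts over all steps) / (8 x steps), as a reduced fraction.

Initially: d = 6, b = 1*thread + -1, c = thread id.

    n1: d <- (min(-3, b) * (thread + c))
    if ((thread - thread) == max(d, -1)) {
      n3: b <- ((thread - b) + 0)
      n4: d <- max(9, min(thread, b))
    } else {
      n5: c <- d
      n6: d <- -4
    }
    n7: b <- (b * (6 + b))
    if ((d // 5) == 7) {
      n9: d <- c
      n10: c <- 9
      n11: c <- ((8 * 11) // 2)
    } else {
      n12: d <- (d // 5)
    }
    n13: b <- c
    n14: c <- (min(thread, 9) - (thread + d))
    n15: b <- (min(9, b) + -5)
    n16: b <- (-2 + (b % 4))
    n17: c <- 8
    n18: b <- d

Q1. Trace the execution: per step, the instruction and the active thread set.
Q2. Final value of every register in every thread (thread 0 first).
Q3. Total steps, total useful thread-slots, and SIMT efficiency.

step 0: d <- (min(-3, b) * (thread + c)) {0,1,2,3,4,5,6,7}
step 1: eval ((thread - thread) == max(d, -1)) {0,1,2,3,4,5,6,7}
step 2: b <- ((thread - b) + 0)      {0}
step 3: d <- max(9, min(thread, b))  {0}
step 4: c <- d                       {1,2,3,4,5,6,7}
step 5: d <- -4                      {1,2,3,4,5,6,7}
step 6: b <- (b * (6 + b))           {0,1,2,3,4,5,6,7}
step 7: eval ((d // 5) == 7)         {0,1,2,3,4,5,6,7}
step 8: d <- (d // 5)                {0,1,2,3,4,5,6,7}
step 9: b <- c                       {0,1,2,3,4,5,6,7}
step 10: c <- (min(thread, 9) - (thread + d)) {0,1,2,3,4,5,6,7}
step 11: b <- (min(9, b) + -5)        {0,1,2,3,4,5,6,7}
step 12: b <- (-2 + (b % 4))          {0,1,2,3,4,5,6,7}
step 13: c <- 8                       {0,1,2,3,4,5,6,7}
step 14: b <- d                       {0,1,2,3,4,5,6,7}

Answer: 15 steps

d: 1,-1,-1,-1,-1,-1,-1,-1
b: 1,-1,-1,-1,-1,-1,-1,-1
c: 8,8,8,8,8,8,8,8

steps = 15; useful = 104; efficiency = 104/120 = 13/15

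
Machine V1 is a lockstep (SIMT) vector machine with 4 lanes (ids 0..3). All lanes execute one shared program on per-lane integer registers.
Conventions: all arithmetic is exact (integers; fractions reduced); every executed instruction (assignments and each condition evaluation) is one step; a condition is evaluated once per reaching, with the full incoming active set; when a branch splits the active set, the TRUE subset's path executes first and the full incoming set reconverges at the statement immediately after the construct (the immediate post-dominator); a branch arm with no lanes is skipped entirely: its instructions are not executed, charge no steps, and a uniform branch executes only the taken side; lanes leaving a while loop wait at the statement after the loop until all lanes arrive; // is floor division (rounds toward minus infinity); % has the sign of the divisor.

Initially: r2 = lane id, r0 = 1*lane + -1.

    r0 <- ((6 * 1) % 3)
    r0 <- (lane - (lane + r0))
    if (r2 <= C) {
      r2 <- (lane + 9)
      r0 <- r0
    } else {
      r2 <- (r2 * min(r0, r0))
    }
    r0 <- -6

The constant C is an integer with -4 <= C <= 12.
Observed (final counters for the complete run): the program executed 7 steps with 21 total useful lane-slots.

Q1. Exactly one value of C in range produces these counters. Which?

Answer: C = 0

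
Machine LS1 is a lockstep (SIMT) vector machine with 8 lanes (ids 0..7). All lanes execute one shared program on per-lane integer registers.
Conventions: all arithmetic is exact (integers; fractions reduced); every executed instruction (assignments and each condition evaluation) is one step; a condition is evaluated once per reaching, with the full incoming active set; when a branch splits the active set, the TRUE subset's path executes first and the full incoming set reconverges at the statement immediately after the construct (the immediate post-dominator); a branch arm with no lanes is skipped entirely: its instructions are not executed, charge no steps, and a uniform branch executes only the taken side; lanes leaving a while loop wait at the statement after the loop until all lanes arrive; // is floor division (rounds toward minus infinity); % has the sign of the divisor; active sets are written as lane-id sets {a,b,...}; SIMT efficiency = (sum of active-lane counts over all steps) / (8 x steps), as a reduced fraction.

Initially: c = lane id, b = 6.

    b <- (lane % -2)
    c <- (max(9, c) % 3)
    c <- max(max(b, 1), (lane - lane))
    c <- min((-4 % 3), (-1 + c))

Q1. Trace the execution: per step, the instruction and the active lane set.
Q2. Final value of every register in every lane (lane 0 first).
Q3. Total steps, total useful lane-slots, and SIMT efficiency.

step 0: b <- (lane % -2)             {0,1,2,3,4,5,6,7}
step 1: c <- (max(9, c) % 3)         {0,1,2,3,4,5,6,7}
step 2: c <- max(max(b, 1), (lane - lane)) {0,1,2,3,4,5,6,7}
step 3: c <- min((-4 % 3), (-1 + c)) {0,1,2,3,4,5,6,7}

Answer: 4 steps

c: 0,0,0,0,0,0,0,0
b: 0,-1,0,-1,0,-1,0,-1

steps = 4; useful = 32; efficiency = 32/32 = 1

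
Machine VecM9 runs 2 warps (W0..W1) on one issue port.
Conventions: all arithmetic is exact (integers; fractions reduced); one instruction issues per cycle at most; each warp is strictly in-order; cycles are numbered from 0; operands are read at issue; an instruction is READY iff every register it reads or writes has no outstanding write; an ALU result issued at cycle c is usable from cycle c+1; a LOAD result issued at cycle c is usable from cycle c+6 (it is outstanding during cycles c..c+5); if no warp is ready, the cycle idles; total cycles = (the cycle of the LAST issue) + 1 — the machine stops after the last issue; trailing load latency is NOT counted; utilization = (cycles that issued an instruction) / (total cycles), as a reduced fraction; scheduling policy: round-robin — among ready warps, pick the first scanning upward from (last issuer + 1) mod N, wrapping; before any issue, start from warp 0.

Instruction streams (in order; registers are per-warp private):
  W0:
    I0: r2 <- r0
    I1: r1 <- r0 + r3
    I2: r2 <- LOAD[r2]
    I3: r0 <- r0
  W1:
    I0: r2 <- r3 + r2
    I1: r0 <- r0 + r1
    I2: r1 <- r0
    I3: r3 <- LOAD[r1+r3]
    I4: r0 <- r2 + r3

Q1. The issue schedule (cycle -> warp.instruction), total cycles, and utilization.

cycle 0: W0.I0
cycle 1: W1.I0
cycle 2: W0.I1
cycle 3: W1.I1
cycle 4: W0.I2
cycle 5: W1.I2
cycle 6: W0.I3
cycle 7: W1.I3
cycle 8: idle
cycle 9: idle
cycle 10: idle
cycle 11: idle
cycle 12: idle
cycle 13: W1.I4

Answer: 14 cycles, utilization 9/14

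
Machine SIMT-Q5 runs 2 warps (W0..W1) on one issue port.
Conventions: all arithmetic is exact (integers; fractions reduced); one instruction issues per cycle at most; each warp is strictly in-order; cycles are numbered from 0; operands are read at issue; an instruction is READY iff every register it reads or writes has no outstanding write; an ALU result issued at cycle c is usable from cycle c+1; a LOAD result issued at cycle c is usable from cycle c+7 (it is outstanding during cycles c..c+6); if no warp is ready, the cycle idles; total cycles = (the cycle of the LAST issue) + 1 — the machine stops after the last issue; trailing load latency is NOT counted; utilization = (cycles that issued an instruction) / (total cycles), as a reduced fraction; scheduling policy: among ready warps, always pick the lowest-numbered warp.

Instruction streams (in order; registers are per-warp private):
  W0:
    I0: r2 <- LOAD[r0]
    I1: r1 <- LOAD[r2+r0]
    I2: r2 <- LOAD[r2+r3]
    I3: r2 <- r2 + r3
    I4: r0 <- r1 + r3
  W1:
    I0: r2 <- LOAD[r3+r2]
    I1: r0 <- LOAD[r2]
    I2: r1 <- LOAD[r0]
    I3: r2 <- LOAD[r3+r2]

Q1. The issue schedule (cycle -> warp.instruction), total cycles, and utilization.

cycle 0: W0.I0
cycle 1: W1.I0
cycle 2: idle
cycle 3: idle
cycle 4: idle
cycle 5: idle
cycle 6: idle
cycle 7: W0.I1
cycle 8: W0.I2
cycle 9: W1.I1
cycle 10: idle
cycle 11: idle
cycle 12: idle
cycle 13: idle
cycle 14: idle
cycle 15: W0.I3
cycle 16: W0.I4
cycle 17: W1.I2
cycle 18: W1.I3

Answer: 19 cycles, utilization 9/19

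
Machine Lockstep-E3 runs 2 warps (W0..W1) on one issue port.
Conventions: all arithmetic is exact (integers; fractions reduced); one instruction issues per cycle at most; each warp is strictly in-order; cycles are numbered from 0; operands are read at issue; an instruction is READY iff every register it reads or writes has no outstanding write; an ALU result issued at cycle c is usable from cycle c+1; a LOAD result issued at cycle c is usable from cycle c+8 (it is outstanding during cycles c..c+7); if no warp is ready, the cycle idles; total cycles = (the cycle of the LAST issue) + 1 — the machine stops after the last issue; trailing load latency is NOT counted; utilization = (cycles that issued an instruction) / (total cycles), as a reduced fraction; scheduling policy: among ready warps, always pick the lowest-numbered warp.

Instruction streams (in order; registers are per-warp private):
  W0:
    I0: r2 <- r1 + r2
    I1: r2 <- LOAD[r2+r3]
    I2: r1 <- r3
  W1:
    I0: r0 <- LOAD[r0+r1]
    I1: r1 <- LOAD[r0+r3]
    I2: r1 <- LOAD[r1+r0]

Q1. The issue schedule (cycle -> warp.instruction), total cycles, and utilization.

cycle 0: W0.I0
cycle 1: W0.I1
cycle 2: W0.I2
cycle 3: W1.I0
cycle 4: idle
cycle 5: idle
cycle 6: idle
cycle 7: idle
cycle 8: idle
cycle 9: idle
cycle 10: idle
cycle 11: W1.I1
cycle 12: idle
cycle 13: idle
cycle 14: idle
cycle 15: idle
cycle 16: idle
cycle 17: idle
cycle 18: idle
cycle 19: W1.I2

Answer: 20 cycles, utilization 3/10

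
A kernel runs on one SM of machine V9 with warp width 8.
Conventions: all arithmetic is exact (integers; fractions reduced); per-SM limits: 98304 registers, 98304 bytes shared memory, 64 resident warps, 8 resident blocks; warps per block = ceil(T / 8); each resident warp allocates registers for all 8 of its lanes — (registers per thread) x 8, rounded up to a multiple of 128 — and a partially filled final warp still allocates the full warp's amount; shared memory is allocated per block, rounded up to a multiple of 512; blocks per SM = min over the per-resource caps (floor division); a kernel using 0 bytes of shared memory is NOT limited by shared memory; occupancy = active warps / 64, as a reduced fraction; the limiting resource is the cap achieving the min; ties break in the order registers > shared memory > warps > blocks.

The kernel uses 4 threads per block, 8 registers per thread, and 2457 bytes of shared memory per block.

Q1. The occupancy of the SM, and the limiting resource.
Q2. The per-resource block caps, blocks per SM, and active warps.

Answer: occupancy 1/8, limited by blocks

registers: 768 blocks
shared memory: 38 blocks
warps: 64 blocks
blocks: 8 blocks

Answer: 8 blocks, 8 active warps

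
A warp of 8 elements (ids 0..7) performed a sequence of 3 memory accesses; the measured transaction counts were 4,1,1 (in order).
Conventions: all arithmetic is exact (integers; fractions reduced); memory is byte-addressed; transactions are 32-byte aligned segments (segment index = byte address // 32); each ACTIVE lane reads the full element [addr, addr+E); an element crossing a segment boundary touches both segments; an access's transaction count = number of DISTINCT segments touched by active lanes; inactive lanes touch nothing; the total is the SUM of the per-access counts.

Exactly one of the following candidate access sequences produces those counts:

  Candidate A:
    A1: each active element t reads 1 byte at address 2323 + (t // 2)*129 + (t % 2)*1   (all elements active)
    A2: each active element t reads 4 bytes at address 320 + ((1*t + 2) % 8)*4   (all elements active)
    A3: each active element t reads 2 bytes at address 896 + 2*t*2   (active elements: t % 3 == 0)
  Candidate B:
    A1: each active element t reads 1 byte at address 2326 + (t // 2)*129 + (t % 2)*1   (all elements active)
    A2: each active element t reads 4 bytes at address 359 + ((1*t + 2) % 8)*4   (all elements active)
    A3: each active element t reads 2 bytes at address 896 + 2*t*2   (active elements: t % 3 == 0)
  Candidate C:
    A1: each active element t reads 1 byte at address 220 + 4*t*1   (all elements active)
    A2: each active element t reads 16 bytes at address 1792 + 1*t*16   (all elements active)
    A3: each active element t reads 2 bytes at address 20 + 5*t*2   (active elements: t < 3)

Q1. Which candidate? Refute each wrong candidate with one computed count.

B: A2 gives 2 transactions, not 1
C: A1 gives 2 transactions, not 4
A: all counts match (4,1,1)

Answer: A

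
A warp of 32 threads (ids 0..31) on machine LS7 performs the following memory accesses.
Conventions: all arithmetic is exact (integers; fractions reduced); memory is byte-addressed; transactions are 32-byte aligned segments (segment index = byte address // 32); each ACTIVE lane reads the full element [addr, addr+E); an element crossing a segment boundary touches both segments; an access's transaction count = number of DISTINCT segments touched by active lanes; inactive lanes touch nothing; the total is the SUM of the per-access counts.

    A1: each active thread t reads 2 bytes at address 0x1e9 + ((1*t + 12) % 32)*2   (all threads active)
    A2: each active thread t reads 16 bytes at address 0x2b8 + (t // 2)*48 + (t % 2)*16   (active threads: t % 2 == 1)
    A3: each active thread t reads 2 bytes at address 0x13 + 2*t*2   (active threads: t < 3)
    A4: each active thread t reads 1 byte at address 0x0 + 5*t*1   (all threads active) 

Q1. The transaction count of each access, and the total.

A1: 3 transactions
A2: 24 transactions
A3: 1 transaction
A4: 5 transactions

Answer: 3,24,1,5; total 33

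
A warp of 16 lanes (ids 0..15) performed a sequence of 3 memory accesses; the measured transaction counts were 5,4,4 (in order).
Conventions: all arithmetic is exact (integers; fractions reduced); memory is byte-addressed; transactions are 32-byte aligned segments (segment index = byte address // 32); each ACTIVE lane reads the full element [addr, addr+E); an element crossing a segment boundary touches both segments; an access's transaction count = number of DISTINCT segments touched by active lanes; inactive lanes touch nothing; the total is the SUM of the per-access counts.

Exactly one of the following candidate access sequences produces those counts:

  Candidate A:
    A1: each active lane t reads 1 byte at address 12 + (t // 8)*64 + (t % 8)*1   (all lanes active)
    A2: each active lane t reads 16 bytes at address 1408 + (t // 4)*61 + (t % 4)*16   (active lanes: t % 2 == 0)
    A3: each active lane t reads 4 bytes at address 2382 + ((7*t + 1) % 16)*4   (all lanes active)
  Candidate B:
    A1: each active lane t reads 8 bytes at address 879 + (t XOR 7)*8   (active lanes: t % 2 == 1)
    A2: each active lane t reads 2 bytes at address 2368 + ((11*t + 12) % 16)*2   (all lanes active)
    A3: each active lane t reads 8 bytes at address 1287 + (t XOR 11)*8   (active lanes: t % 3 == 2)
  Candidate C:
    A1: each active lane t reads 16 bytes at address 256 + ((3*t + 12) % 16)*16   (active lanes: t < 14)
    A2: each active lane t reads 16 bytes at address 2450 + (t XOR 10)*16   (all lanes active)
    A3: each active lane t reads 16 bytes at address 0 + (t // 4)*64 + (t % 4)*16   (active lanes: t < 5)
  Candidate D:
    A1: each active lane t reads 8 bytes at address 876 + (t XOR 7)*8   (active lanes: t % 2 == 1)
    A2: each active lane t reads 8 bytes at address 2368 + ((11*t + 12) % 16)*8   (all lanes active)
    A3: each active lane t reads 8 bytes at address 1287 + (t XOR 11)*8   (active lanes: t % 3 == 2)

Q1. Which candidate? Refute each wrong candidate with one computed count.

A: A1 gives 2 transactions, not 5
B: A2 gives 1 transaction, not 4
C: A1 gives 8 transactions, not 5
D: all counts match (5,4,4)

Answer: D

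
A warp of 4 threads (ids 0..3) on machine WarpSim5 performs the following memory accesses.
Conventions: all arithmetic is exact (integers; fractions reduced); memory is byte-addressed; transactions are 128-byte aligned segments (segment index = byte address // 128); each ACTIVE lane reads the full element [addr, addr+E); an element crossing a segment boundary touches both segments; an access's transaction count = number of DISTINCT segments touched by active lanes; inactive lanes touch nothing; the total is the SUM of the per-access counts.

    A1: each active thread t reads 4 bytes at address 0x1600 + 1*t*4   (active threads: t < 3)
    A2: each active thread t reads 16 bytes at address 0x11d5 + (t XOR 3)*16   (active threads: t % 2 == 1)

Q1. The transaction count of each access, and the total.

A1: 1 transaction
A2: 2 transactions

Answer: 1,2; total 3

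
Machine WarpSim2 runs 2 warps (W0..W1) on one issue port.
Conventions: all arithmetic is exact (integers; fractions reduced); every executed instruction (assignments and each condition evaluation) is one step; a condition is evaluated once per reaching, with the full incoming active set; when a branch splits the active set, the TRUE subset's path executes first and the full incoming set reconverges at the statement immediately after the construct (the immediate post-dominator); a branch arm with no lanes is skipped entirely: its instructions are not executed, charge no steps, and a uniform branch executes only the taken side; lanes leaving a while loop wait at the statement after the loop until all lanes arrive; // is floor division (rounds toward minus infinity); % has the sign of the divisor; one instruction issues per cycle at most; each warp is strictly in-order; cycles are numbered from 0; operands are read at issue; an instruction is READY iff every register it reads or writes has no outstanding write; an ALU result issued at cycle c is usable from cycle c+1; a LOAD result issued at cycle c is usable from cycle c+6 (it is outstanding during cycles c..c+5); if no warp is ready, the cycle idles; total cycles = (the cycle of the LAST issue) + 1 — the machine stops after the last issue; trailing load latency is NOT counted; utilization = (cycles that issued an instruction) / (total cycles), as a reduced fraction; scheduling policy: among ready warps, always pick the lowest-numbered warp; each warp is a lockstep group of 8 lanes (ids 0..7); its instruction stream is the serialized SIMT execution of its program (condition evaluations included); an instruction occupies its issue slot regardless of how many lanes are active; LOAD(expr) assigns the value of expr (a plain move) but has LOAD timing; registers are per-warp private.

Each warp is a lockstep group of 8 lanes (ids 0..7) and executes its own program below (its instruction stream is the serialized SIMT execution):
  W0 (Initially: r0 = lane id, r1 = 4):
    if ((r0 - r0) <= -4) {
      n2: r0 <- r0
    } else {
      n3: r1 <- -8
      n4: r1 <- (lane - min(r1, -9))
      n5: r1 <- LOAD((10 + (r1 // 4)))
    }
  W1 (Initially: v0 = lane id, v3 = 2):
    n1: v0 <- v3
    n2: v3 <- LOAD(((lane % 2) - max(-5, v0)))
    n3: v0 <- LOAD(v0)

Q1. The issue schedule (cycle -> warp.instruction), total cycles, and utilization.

cycle 0: W0.I0
cycle 1: W0.I1
cycle 2: W0.I2
cycle 3: W0.I3
cycle 4: W1.I0
cycle 5: W1.I1
cycle 6: W1.I2

Answer: 7 cycles, utilization 1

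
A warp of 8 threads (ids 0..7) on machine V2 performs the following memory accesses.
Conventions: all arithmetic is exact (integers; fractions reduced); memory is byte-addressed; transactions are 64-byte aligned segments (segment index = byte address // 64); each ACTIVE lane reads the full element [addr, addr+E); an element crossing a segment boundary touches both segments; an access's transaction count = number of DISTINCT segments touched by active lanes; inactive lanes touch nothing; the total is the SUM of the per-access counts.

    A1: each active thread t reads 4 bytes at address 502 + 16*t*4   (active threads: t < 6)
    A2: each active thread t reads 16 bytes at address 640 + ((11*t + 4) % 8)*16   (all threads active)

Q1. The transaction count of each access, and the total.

A1: 6 transactions
A2: 2 transactions

Answer: 6,2; total 8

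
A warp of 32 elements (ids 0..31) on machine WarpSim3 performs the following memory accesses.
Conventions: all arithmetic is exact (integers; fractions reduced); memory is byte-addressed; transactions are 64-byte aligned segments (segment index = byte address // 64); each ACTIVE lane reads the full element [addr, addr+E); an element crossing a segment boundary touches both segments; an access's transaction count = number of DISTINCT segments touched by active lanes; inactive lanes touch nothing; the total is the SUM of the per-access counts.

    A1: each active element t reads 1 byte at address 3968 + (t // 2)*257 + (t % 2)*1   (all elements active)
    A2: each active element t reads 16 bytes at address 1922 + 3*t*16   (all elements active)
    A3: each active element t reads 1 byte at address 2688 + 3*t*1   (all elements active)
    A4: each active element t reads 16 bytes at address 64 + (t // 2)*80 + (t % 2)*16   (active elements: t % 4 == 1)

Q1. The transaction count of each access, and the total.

A1: 16 transactions
A2: 24 transactions
A3: 2 transactions
A4: 8 transactions

Answer: 16,24,2,8; total 50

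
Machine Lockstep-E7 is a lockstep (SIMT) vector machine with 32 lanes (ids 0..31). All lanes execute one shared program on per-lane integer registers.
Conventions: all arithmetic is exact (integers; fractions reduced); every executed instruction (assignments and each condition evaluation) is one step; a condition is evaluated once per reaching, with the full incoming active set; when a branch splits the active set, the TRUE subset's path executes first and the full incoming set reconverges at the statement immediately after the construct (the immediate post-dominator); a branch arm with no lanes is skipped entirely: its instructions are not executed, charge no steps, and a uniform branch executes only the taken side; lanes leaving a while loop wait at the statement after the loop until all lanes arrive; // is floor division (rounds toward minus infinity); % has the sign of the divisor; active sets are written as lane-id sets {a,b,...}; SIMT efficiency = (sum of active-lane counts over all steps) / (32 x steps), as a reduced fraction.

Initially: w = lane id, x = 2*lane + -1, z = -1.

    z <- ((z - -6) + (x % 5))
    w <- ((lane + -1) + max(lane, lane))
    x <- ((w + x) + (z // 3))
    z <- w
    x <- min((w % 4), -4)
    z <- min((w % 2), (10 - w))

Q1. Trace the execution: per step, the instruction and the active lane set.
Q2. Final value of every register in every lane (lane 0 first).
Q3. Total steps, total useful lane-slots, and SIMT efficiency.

step 0: z <- ((z - -6) + (x % 5))    {0,1,2,3,4,5,6,7,8,9,10,11,12,13,14,15,16,17,18,19,20,21,22,23,24,25,26,27,28,29,30,31}
step 1: w <- ((lane + -1) + max(lane, lane)) {0,1,2,3,4,5,6,7,8,9,10,11,12,13,14,15,16,17,18,19,20,21,22,23,24,25,26,27,28,29,30,31}
step 2: x <- ((w + x) + (z // 3))    {0,1,2,3,4,5,6,7,8,9,10,11,12,13,14,15,16,17,18,19,20,21,22,23,24,25,26,27,28,29,30,31}
step 3: z <- w                       {0,1,2,3,4,5,6,7,8,9,10,11,12,13,14,15,16,17,18,19,20,21,22,23,24,25,26,27,28,29,30,31}
step 4: x <- min((w % 4), -4)        {0,1,2,3,4,5,6,7,8,9,10,11,12,13,14,15,16,17,18,19,20,21,22,23,24,25,26,27,28,29,30,31}
step 5: z <- min((w % 2), (10 - w))  {0,1,2,3,4,5,6,7,8,9,10,11,12,13,14,15,16,17,18,19,20,21,22,23,24,25,26,27,28,29,30,31}

Answer: 6 steps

w: -1,1,3,5,7,9,11,13,15,17,19,21,23,25,27,29,31,33,35,37,39,41,43,45,47,49,51,53,55,57,59,61
x: -4,-4,-4,-4,-4,-4,-4,-4,-4,-4,-4,-4,-4,-4,-4,-4,-4,-4,-4,-4,-4,-4,-4,-4,-4,-4,-4,-4,-4,-4,-4,-4
z: 1,1,1,1,1,1,-1,-3,-5,-7,-9,-11,-13,-15,-17,-19,-21,-23,-25,-27,-29,-31,-33,-35,-37,-39,-41,-43,-45,-47,-49,-51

steps = 6; useful = 192; efficiency = 192/192 = 1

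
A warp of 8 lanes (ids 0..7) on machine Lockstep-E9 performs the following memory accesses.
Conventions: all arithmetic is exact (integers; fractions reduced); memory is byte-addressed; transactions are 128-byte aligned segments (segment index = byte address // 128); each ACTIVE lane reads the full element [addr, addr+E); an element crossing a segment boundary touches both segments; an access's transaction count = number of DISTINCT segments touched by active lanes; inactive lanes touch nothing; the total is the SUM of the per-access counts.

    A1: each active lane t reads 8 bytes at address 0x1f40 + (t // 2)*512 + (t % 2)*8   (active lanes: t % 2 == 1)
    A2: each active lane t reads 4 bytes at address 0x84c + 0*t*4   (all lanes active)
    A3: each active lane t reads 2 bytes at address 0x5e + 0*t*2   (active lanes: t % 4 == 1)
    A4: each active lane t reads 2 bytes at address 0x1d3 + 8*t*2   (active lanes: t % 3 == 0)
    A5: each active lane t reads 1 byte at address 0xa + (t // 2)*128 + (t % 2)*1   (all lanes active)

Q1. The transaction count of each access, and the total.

A1: 4 transactions
A2: 1 transaction
A3: 1 transaction
A4: 2 transactions
A5: 4 transactions

Answer: 4,1,1,2,4; total 12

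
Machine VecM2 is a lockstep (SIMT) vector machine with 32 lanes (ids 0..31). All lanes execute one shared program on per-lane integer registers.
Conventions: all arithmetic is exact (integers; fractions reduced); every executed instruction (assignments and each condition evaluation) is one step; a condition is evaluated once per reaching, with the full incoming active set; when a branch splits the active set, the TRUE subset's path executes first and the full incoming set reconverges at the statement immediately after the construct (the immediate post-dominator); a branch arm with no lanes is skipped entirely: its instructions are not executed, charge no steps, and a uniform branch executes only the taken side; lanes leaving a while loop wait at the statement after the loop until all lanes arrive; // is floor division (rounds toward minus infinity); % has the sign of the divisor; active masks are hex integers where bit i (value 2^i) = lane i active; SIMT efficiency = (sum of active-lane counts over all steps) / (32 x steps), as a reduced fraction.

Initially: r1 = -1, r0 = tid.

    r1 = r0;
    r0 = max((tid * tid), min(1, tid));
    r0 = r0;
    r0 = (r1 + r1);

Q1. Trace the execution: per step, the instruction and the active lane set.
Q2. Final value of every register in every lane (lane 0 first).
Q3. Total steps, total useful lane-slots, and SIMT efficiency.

step 0: r1 <- r0                     0xffffffff
step 1: r0 <- max((tid * tid), min(1, tid)) 0xffffffff
step 2: r0 <- r0                     0xffffffff
step 3: r0 <- (r1 + r1)              0xffffffff

Answer: 4 steps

r1: 0,1,2,3,4,5,6,7,8,9,10,11,12,13,14,15,16,17,18,19,20,21,22,23,24,25,26,27,28,29,30,31
r0: 0,2,4,6,8,10,12,14,16,18,20,22,24,26,28,30,32,34,36,38,40,42,44,46,48,50,52,54,56,58,60,62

steps = 4; useful = 128; efficiency = 128/128 = 1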